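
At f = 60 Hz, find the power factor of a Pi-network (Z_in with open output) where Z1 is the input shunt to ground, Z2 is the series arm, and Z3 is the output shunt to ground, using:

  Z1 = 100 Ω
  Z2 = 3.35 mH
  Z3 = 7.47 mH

Step 1 — Angular frequency: ω = 2π·f = 2π·60 = 377 rad/s.
Step 2 — Component impedances:
  Z1: Z = R = 100 Ω
  Z2: Z = jωL = j·377·0.00335 = 0 + j1.263 Ω
  Z3: Z = jωL = j·377·0.00747 = 0 + j2.816 Ω
Step 3 — With open output, the series arm Z2 and the output shunt Z3 appear in series to ground: Z2 + Z3 = 0 + j4.079 Ω.
Step 4 — Parallel with input shunt Z1: Z_in = Z1 || (Z2 + Z3) = 0.1661 + j4.072 Ω = 4.076∠87.7° Ω.
Step 5 — Power factor: PF = cos(φ) = Re(Z)/|Z| = 0.16611/4.0757 = 0.04076.
Step 6 — Type: Im(Z) = 4.072 ⇒ lagging (phase φ = 87.7°).

PF = 0.04076 (lagging, φ = 87.7°)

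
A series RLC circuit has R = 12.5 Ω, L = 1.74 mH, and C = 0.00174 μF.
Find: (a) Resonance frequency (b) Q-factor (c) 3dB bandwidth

Step 1 — Resonance: ω₀ = 1/√(LC) = 1/√(0.00174·1.74e-09) = 5.747e+05 rad/s.
Step 2 — f₀ = ω₀/(2π) = 9.147e+04 Hz.
Step 3 — Series Q: Q = ω₀L/R = 5.747e+05·0.00174/12.5 = 80.
Step 4 — Bandwidth: Δω = ω₀/Q = 7184 rad/s; BW = Δω/(2π) = 1143 Hz.

(a) f₀ = 9.147e+04 Hz  (b) Q = 80  (c) BW = 1143 Hz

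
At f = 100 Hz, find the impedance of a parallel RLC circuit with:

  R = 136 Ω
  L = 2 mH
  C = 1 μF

Step 1 — Angular frequency: ω = 2π·f = 2π·100 = 628.3 rad/s.
Step 2 — Component impedances:
  R: Z = R = 136 Ω
  L: Z = jωL = j·628.3·0.002 = 0 + j1.257 Ω
  C: Z = 1/(jωC) = -j/(ω·C) = 0 - j1592 Ω
Step 3 — Parallel combination: 1/Z_total = 1/R + 1/L + 1/C; Z_total = 0.01163 + j1.258 Ω = 1.258∠89.5° Ω.

Z = 0.01163 + j1.258 Ω = 1.258∠89.5° Ω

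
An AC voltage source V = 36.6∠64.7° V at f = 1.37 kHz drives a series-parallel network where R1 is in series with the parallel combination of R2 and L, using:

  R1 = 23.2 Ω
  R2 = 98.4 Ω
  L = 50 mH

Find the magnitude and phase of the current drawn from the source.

Step 1 — Angular frequency: ω = 2π·f = 2π·1370 = 8608 rad/s.
Step 2 — Component impedances:
  R1: Z = R = 23.2 Ω
  R2: Z = R = 98.4 Ω
  L: Z = jωL = j·8608·0.05 = 0 + j430.4 Ω
Step 3 — Parallel branch: R2 || L = 1/(1/R2 + 1/L) = 93.51 + j21.38 Ω.
Step 4 — Series with R1: Z_total = R1 + (R2 || L) = 116.7 + j21.38 Ω = 118.7∠10.4° Ω.
Step 5 — Source phasor: V = 36.6∠64.7° V = 15.64 + j33.09 V.
Step 6 — Ohm's law: I = V / Z_total = (15.64 + j33.09) / (116.7 + j21.38) = 0.1799 + j0.2506 A.
Step 7 — Convert to polar: |I| = 0.3085 A, ∠I = 54.3°.

I = 0.3085∠54.3° A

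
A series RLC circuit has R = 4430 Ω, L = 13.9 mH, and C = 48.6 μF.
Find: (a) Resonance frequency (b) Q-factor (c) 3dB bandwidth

Step 1 — Resonance condition Im(Z)=0 gives ω₀ = 1/√(LC).
Step 2 — ω₀ = 1/√(0.0139·4.86e-05) = 1217 rad/s.
Step 3 — f₀ = ω₀/(2π) = 193.6 Hz.
Step 4 — Series Q: Q = ω₀L/R = 1217·0.0139/4430 = 0.003818.
Step 5 — 3dB bandwidth: Δω = ω₀/Q = 3.187e+05 rad/s; BW = Δω/(2π) = 5.072e+04 Hz.

(a) f₀ = 193.6 Hz  (b) Q = 0.003818  (c) BW = 5.072e+04 Hz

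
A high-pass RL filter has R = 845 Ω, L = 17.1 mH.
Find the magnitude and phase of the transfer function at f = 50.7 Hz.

Step 1 — Angular frequency: ω = 2π·50.7 = 318.6 rad/s.
Step 2 — Transfer function: H(jω) = jωL/(R + jωL).
Step 3 — Numerator jωL = j·5.447; denominator R + jωL = 845 + j5.447.
Step 4 — H = 4.156e-05 + j0.006446.
Step 5 — Magnitude: |H| = 0.006446 (-43.8 dB); phase: φ = 89.6°.

|H| = 0.006446 (-43.8 dB), φ = 89.6°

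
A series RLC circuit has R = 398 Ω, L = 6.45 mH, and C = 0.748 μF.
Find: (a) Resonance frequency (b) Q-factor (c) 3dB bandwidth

Step 1 — Resonance: ω₀ = 1/√(LC) = 1/√(0.00645·7.48e-07) = 1.44e+04 rad/s.
Step 2 — f₀ = ω₀/(2π) = 2291 Hz.
Step 3 — Series Q: Q = ω₀L/R = 1.44e+04·0.00645/398 = 0.2333.
Step 4 — Bandwidth: Δω = ω₀/Q = 6.171e+04 rad/s; BW = Δω/(2π) = 9821 Hz.

(a) f₀ = 2291 Hz  (b) Q = 0.2333  (c) BW = 9821 Hz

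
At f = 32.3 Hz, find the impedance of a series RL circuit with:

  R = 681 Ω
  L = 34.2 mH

Step 1 — Angular frequency: ω = 2π·f = 2π·32.3 = 202.9 rad/s.
Step 2 — Component impedances:
  R: Z = R = 681 Ω
  L: Z = jωL = j·202.9·0.0342 = 0 + j6.941 Ω
Step 3 — Series combination: Z_total = R + L = 681 + j6.941 Ω = 681∠0.6° Ω.

Z = 681 + j6.941 Ω = 681∠0.6° Ω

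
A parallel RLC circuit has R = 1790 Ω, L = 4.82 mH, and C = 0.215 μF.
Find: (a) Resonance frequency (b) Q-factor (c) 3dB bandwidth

Step 1 — Resonance: ω₀ = 1/√(LC) = 1/√(0.00482·2.15e-07) = 3.106e+04 rad/s.
Step 2 — f₀ = ω₀/(2π) = 4944 Hz.
Step 3 — Parallel Q: Q = R/(ω₀L) = 1790/(3.106e+04·0.00482) = 11.95.
Step 4 — Bandwidth: Δω = ω₀/Q = 2598 rad/s; BW = Δω/(2π) = 413.6 Hz.

(a) f₀ = 4944 Hz  (b) Q = 11.95  (c) BW = 413.6 Hz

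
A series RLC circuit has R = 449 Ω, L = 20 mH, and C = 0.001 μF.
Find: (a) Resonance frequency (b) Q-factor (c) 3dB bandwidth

Step 1 — Resonance: ω₀ = 1/√(LC) = 1/√(0.02·1e-09) = 2.236e+05 rad/s.
Step 2 — f₀ = ω₀/(2π) = 3.559e+04 Hz.
Step 3 — Series Q: Q = ω₀L/R = 2.236e+05·0.02/449 = 9.96.
Step 4 — Bandwidth: Δω = ω₀/Q = 2.245e+04 rad/s; BW = Δω/(2π) = 3573 Hz.

(a) f₀ = 3.559e+04 Hz  (b) Q = 9.96  (c) BW = 3573 Hz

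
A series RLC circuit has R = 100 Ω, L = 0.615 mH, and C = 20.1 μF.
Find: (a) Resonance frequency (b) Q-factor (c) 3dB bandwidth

Step 1 — Resonance: ω₀ = 1/√(LC) = 1/√(0.000615·2.01e-05) = 8994 rad/s.
Step 2 — f₀ = ω₀/(2π) = 1431 Hz.
Step 3 — Series Q: Q = ω₀L/R = 8994·0.000615/100 = 0.05531.
Step 4 — Bandwidth: Δω = ω₀/Q = 1.626e+05 rad/s; BW = Δω/(2π) = 2.588e+04 Hz.

(a) f₀ = 1431 Hz  (b) Q = 0.05531  (c) BW = 2.588e+04 Hz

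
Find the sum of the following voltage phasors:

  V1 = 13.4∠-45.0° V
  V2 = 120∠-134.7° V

Step 1 — Convert each phasor to rectangular form:
  V1 = 13.4·(cos(-45.0°) + j·sin(-45.0°)) = 9.475 - j9.475 V
  V2 = 120·(cos(-134.7°) + j·sin(-134.7°)) = -84.41 - j85.3 V
Step 2 — Sum components: V_total = -74.93 - j94.77 V.
Step 3 — Convert to polar: |V_total| = 120.8 V, ∠V_total = -128.3°.

V_total = 120.8∠-128.3° V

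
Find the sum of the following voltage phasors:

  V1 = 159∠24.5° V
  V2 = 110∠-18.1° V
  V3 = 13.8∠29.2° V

Step 1 — Convert each phasor to rectangular form:
  V1 = 159·(cos(24.5°) + j·sin(24.5°)) = 144.7 + j65.94 V
  V2 = 110·(cos(-18.1°) + j·sin(-18.1°)) = 104.6 - j34.17 V
  V3 = 13.8·(cos(29.2°) + j·sin(29.2°)) = 12.05 + j6.732 V
Step 2 — Sum components: V_total = 261.3 + j38.49 V.
Step 3 — Convert to polar: |V_total| = 264.1 V, ∠V_total = 8.4°.

V_total = 264.1∠8.4° V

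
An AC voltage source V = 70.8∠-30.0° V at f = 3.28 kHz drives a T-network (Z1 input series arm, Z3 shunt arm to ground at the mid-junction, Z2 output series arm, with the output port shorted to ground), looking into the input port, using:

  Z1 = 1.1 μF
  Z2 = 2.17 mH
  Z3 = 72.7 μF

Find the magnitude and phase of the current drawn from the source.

Step 1 — Angular frequency: ω = 2π·f = 2π·3280 = 2.061e+04 rad/s.
Step 2 — Component impedances:
  Z1: Z = 1/(jωC) = -j/(ω·C) = 0 - j44.11 Ω
  Z2: Z = jωL = j·2.061e+04·0.00217 = 0 + j44.72 Ω
  Z3: Z = 1/(jωC) = -j/(ω·C) = 0 - j0.6674 Ω
Step 3 — With the output port shorted to ground, the output series arm Z2 runs from the junction to ground; the shunt arm Z3 also runs from the junction to ground. They appear in parallel: Z3 || Z2 = 0 - j0.6776 Ω.
Step 4 — Series with input arm Z1: Z_in = Z1 + (Z3 || Z2) = 0 - j44.79 Ω = 44.79∠-90.0° Ω.
Step 5 — Source phasor: V = 70.8∠-30.0° V = 61.31 - j35.4 V.
Step 6 — Ohm's law: I = V / Z_total = (61.31 - j35.4) / (0 - j44.79) = 0.7904 + j1.369 A.
Step 7 — Convert to polar: |I| = 1.581 A, ∠I = 60.0°.

I = 1.581∠60.0° A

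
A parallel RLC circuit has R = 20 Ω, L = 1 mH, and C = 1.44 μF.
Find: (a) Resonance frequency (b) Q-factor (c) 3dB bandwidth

Step 1 — Resonance: ω₀ = 1/√(LC) = 1/√(0.001·1.44e-06) = 2.635e+04 rad/s.
Step 2 — f₀ = ω₀/(2π) = 4194 Hz.
Step 3 — Parallel Q: Q = R/(ω₀L) = 20/(2.635e+04·0.001) = 0.7589.
Step 4 — Bandwidth: Δω = ω₀/Q = 3.472e+04 rad/s; BW = Δω/(2π) = 5526 Hz.

(a) f₀ = 4194 Hz  (b) Q = 0.7589  (c) BW = 5526 Hz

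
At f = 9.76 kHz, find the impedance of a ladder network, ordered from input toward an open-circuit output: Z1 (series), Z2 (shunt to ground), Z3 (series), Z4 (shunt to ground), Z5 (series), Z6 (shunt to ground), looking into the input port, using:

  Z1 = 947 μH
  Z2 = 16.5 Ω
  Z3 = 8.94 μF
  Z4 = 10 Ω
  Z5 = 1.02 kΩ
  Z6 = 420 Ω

Step 1 — Angular frequency: ω = 2π·f = 2π·9760 = 6.132e+04 rad/s.
Step 2 — Component impedances:
  Z1: Z = jωL = j·6.132e+04·0.000947 = 0 + j58.07 Ω
  Z2: Z = R = 16.5 Ω
  Z3: Z = 1/(jωC) = -j/(ω·C) = 0 - j1.824 Ω
  Z4: Z = R = 10 Ω
  Z5: Z = R = 1020 Ω
  Z6: Z = R = 420 Ω
Step 3 — Ladder network (open output): work backward from the far end, alternating series and parallel combinations. Z_in = 6.248 + j57.37 Ω = 57.71∠83.8° Ω.

Z = 6.248 + j57.37 Ω = 57.71∠83.8° Ω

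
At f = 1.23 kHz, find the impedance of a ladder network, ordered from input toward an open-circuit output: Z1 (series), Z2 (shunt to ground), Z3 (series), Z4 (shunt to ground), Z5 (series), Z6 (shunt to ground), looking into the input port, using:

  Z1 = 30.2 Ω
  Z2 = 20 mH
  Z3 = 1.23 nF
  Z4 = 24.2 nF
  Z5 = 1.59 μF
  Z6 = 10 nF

Step 1 — Angular frequency: ω = 2π·f = 2π·1230 = 7728 rad/s.
Step 2 — Component impedances:
  Z1: Z = R = 30.2 Ω
  Z2: Z = jωL = j·7728·0.02 = 0 + j154.6 Ω
  Z3: Z = 1/(jωC) = -j/(ω·C) = 0 - j1.052e+05 Ω
  Z4: Z = 1/(jωC) = -j/(ω·C) = 0 - j5347 Ω
  Z5: Z = 1/(jωC) = -j/(ω·C) = 0 - j81.38 Ω
  Z6: Z = 1/(jωC) = -j/(ω·C) = 0 - j1.294e+04 Ω
Step 3 — Ladder network (open output): work backward from the far end, alternating series and parallel combinations. Z_in = 30.2 + j154.8 Ω = 157.7∠79.0° Ω.

Z = 30.2 + j154.8 Ω = 157.7∠79.0° Ω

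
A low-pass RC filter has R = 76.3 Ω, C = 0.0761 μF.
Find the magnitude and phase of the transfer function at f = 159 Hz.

Step 1 — Angular frequency: ω = 2π·159 = 999 rad/s.
Step 2 — Transfer function: H(jω) = 1/(1 + jωRC).
Step 3 — Denominator: 1 + jωRC = 1 + j·999·76.3·7.61e-08 = 1 + j0.005801.
Step 4 — H = 1 - j0.005801.
Step 5 — Magnitude: |H| = 1 (-0.0 dB); phase: φ = -0.3°.

|H| = 1 (-0.0 dB), φ = -0.3°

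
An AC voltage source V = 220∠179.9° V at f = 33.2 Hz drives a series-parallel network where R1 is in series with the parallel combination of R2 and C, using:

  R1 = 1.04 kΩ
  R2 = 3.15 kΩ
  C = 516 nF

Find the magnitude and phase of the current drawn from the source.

Step 1 — Angular frequency: ω = 2π·f = 2π·33.2 = 208.6 rad/s.
Step 2 — Component impedances:
  R1: Z = R = 1040 Ω
  R2: Z = R = 3150 Ω
  C: Z = 1/(jωC) = -j/(ω·C) = 0 - j9290 Ω
Step 3 — Parallel branch: R2 || C = 1/(1/R2 + 1/C) = 2825 - j957.9 Ω.
Step 4 — Series with R1: Z_total = R1 + (R2 || C) = 3865 - j957.9 Ω = 3982∠-13.9° Ω.
Step 5 — Source phasor: V = 220∠179.9° V = -220 + j0.384 V.
Step 6 — Ohm's law: I = V / Z_total = (-220 + j0.384) / (3865 - j957.9) = -0.05365 - j0.0132 A.
Step 7 — Convert to polar: |I| = 0.05525 A, ∠I = -166.2°.

I = 0.05525∠-166.2° A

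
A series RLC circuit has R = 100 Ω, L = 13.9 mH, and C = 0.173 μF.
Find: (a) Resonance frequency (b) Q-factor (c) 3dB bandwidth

Step 1 — Resonance: ω₀ = 1/√(LC) = 1/√(0.0139·1.73e-07) = 2.039e+04 rad/s.
Step 2 — f₀ = ω₀/(2π) = 3246 Hz.
Step 3 — Series Q: Q = ω₀L/R = 2.039e+04·0.0139/100 = 2.835.
Step 4 — Bandwidth: Δω = ω₀/Q = 7194 rad/s; BW = Δω/(2π) = 1145 Hz.

(a) f₀ = 3246 Hz  (b) Q = 2.835  (c) BW = 1145 Hz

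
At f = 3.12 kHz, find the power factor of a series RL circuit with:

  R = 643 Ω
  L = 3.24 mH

Step 1 — Angular frequency: ω = 2π·f = 2π·3120 = 1.96e+04 rad/s.
Step 2 — Component impedances:
  R: Z = R = 643 Ω
  L: Z = jωL = j·1.96e+04·0.00324 = 0 + j63.52 Ω
Step 3 — Series combination: Z_total = R + L = 643 + j63.52 Ω = 646.1∠5.6° Ω.
Step 4 — Power factor: PF = cos(φ) = Re(Z)/|Z| = 643/646.1 = 0.9952.
Step 5 — Type: Im(Z) = 63.52 ⇒ lagging (phase φ = 5.6°).

PF = 0.9952 (lagging, φ = 5.6°)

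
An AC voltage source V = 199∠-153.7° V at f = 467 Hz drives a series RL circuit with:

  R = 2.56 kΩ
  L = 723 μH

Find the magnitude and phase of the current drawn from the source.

Step 1 — Angular frequency: ω = 2π·f = 2π·467 = 2934 rad/s.
Step 2 — Component impedances:
  R: Z = R = 2560 Ω
  L: Z = jωL = j·2934·0.000723 = 0 + j2.121 Ω
Step 3 — Series combination: Z_total = R + L = 2560 + j2.121 Ω = 2560∠0.0° Ω.
Step 4 — Source phasor: V = 199∠-153.7° V = -178.4 - j88.17 V.
Step 5 — Ohm's law: I = V / Z_total = (-178.4 - j88.17) / (2560 + j2.121) = -0.06972 - j0.03438 A.
Step 6 — Convert to polar: |I| = 0.07773 A, ∠I = -153.7°.

I = 0.07773∠-153.7° A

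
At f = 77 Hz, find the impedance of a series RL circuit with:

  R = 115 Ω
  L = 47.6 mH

Step 1 — Angular frequency: ω = 2π·f = 2π·77 = 483.8 rad/s.
Step 2 — Component impedances:
  R: Z = R = 115 Ω
  L: Z = jωL = j·483.8·0.0476 = 0 + j23.03 Ω
Step 3 — Series combination: Z_total = R + L = 115 + j23.03 Ω = 117.3∠11.3° Ω.

Z = 115 + j23.03 Ω = 117.3∠11.3° Ω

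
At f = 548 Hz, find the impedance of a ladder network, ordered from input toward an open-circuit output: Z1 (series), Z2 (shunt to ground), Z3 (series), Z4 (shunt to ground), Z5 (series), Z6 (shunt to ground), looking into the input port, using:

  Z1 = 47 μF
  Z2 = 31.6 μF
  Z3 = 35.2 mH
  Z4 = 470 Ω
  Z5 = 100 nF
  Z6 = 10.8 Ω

Step 1 — Angular frequency: ω = 2π·f = 2π·548 = 3443 rad/s.
Step 2 — Component impedances:
  Z1: Z = 1/(jωC) = -j/(ω·C) = 0 - j6.179 Ω
  Z2: Z = 1/(jωC) = -j/(ω·C) = 0 - j9.191 Ω
  Z3: Z = jωL = j·3443·0.0352 = 0 + j121.2 Ω
  Z4: Z = R = 470 Ω
  Z5: Z = 1/(jωC) = -j/(ω·C) = 0 - j2904 Ω
  Z6: Z = R = 10.8 Ω
Step 3 — Ladder network (open output): work backward from the far end, alternating series and parallel combinations. Z_in = 0.1833 - j15.39 Ω = 15.39∠-89.3° Ω.

Z = 0.1833 - j15.39 Ω = 15.39∠-89.3° Ω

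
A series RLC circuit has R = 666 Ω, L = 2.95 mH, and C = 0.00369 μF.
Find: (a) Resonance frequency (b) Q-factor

Step 1 — Resonance condition Im(Z)=0 gives ω₀ = 1/√(LC).
Step 2 — ω₀ = 1/√(0.00295·3.69e-09) = 3.031e+05 rad/s.
Step 3 — f₀ = ω₀/(2π) = 4.824e+04 Hz.
Step 4 — Series Q: Q = ω₀L/R = 3.031e+05·0.00295/666 = 1.343.

(a) f₀ = 4.824e+04 Hz  (b) Q = 1.343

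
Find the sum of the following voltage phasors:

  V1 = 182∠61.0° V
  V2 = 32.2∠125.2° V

Step 1 — Convert each phasor to rectangular form:
  V1 = 182·(cos(61.0°) + j·sin(61.0°)) = 88.24 + j159.2 V
  V2 = 32.2·(cos(125.2°) + j·sin(125.2°)) = -18.56 + j26.31 V
Step 2 — Sum components: V_total = 69.67 + j185.5 V.
Step 3 — Convert to polar: |V_total| = 198.1 V, ∠V_total = 69.4°.

V_total = 198.1∠69.4° V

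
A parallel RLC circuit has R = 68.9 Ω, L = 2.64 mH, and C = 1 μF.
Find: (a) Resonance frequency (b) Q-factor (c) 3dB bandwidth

Step 1 — Resonance: ω₀ = 1/√(LC) = 1/√(0.00264·1e-06) = 1.946e+04 rad/s.
Step 2 — f₀ = ω₀/(2π) = 3098 Hz.
Step 3 — Parallel Q: Q = R/(ω₀L) = 68.9/(1.946e+04·0.00264) = 1.341.
Step 4 — Bandwidth: Δω = ω₀/Q = 1.451e+04 rad/s; BW = Δω/(2π) = 2310 Hz.

(a) f₀ = 3098 Hz  (b) Q = 1.341  (c) BW = 2310 Hz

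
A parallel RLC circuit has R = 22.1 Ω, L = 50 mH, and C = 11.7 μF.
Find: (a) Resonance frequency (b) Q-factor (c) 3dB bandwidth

Step 1 — Resonance: ω₀ = 1/√(LC) = 1/√(0.05·1.17e-05) = 1307 rad/s.
Step 2 — f₀ = ω₀/(2π) = 208.1 Hz.
Step 3 — Parallel Q: Q = R/(ω₀L) = 22.1/(1307·0.05) = 0.3381.
Step 4 — Bandwidth: Δω = ω₀/Q = 3867 rad/s; BW = Δω/(2π) = 615.5 Hz.

(a) f₀ = 208.1 Hz  (b) Q = 0.3381  (c) BW = 615.5 Hz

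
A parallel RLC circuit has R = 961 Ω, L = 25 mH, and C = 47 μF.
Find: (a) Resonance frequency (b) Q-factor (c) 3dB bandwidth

Step 1 — Resonance: ω₀ = 1/√(LC) = 1/√(0.025·4.7e-05) = 922.5 rad/s.
Step 2 — f₀ = ω₀/(2π) = 146.8 Hz.
Step 3 — Parallel Q: Q = R/(ω₀L) = 961/(922.5·0.025) = 41.67.
Step 4 — Bandwidth: Δω = ω₀/Q = 22.14 rad/s; BW = Δω/(2π) = 3.524 Hz.

(a) f₀ = 146.8 Hz  (b) Q = 41.67  (c) BW = 3.524 Hz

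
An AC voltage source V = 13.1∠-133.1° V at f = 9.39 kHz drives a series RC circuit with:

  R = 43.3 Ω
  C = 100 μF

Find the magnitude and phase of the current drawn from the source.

Step 1 — Angular frequency: ω = 2π·f = 2π·9390 = 5.9e+04 rad/s.
Step 2 — Component impedances:
  R: Z = R = 43.3 Ω
  C: Z = 1/(jωC) = -j/(ω·C) = 0 - j0.1695 Ω
Step 3 — Series combination: Z_total = R + C = 43.3 - j0.1695 Ω = 43.3∠-0.2° Ω.
Step 4 — Source phasor: V = 13.1∠-133.1° V = -8.951 - j9.565 V.
Step 5 — Ohm's law: I = V / Z_total = (-8.951 - j9.565) / (43.3 - j0.1695) = -0.2059 - j0.2217 A.
Step 6 — Convert to polar: |I| = 0.3025 A, ∠I = -132.9°.

I = 0.3025∠-132.9° A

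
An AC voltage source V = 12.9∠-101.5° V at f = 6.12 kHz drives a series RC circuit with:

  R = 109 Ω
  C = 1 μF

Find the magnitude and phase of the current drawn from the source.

Step 1 — Angular frequency: ω = 2π·f = 2π·6120 = 3.845e+04 rad/s.
Step 2 — Component impedances:
  R: Z = R = 109 Ω
  C: Z = 1/(jωC) = -j/(ω·C) = 0 - j26.01 Ω
Step 3 — Series combination: Z_total = R + C = 109 - j26.01 Ω = 112.1∠-13.4° Ω.
Step 4 — Source phasor: V = 12.9∠-101.5° V = -2.572 - j12.64 V.
Step 5 — Ohm's law: I = V / Z_total = (-2.572 - j12.64) / (109 - j26.01) = 0.003855 - j0.1151 A.
Step 6 — Convert to polar: |I| = 0.1151 A, ∠I = -88.1°.

I = 0.1151∠-88.1° A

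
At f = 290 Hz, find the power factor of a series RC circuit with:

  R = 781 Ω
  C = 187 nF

Step 1 — Angular frequency: ω = 2π·f = 2π·290 = 1822 rad/s.
Step 2 — Component impedances:
  R: Z = R = 781 Ω
  C: Z = 1/(jωC) = -j/(ω·C) = 0 - j2935 Ω
Step 3 — Series combination: Z_total = R + C = 781 - j2935 Ω = 3037∠-75.1° Ω.
Step 4 — Power factor: PF = cos(φ) = Re(Z)/|Z| = 781/3037 = 0.2572.
Step 5 — Type: Im(Z) = -2935 ⇒ leading (phase φ = -75.1°).

PF = 0.2572 (leading, φ = -75.1°)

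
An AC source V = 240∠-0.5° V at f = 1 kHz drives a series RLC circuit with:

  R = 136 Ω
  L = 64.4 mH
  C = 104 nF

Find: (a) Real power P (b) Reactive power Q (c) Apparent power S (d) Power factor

Step 1 — Angular frequency: ω = 2π·f = 2π·1000 = 6283 rad/s.
Step 2 — Component impedances:
  R: Z = R = 136 Ω
  L: Z = jωL = j·6283·0.0644 = 0 + j404.6 Ω
  C: Z = 1/(jωC) = -j/(ω·C) = 0 - j1530 Ω
Step 3 — Series combination: Z_total = R + L + C = 136 - j1126 Ω = 1134∠-83.1° Ω.
Step 4 — Source phasor: V = 240∠-0.5° V = 240 - j2.094 V.
Step 5 — Current: I = V / Z = 0.02722 + j0.2099 A = 0.2117∠82.6° A.
Step 6 — Complex power: S = V·I* = 6.093 - j50.43 VA.
Step 7 — Real power: P = Re(S) = 6.093 W.
Step 8 — Reactive power: Q = Im(S) = -50.43 VAR.
Step 9 — Apparent power: |S| = 50.8 VA.
Step 10 — Power factor: PF = P/|S| = 0.1199 (leading).

(a) P = 6.093 W  (b) Q = -50.43 VAR  (c) S = 50.8 VA  (d) PF = 0.1199 (leading)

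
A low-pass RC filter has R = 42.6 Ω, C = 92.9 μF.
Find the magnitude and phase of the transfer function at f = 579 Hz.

Step 1 — Angular frequency: ω = 2π·579 = 3638 rad/s.
Step 2 — Transfer function: H(jω) = 1/(1 + jωRC).
Step 3 — Denominator: 1 + jωRC = 1 + j·3638·42.6·9.29e-05 = 1 + j14.4.
Step 4 — H = 0.004801 - j0.06912.
Step 5 — Magnitude: |H| = 0.06929 (-23.2 dB); phase: φ = -86.0°.

|H| = 0.06929 (-23.2 dB), φ = -86.0°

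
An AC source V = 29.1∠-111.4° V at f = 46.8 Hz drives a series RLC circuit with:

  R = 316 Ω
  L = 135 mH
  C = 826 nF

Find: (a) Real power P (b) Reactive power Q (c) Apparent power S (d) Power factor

Step 1 — Angular frequency: ω = 2π·f = 2π·46.8 = 294.1 rad/s.
Step 2 — Component impedances:
  R: Z = R = 316 Ω
  L: Z = jωL = j·294.1·0.135 = 0 + j39.7 Ω
  C: Z = 1/(jωC) = -j/(ω·C) = 0 - j4117 Ω
Step 3 — Series combination: Z_total = R + L + C = 316 - j4077 Ω = 4090∠-85.6° Ω.
Step 4 — Source phasor: V = 29.1∠-111.4° V = -10.62 - j27.09 V.
Step 5 — Current: I = V / Z = 0.006405 - j0.0031 A = 0.007116∠-25.8° A.
Step 6 — Complex power: S = V·I* = 0.016 - j0.2064 VA.
Step 7 — Real power: P = Re(S) = 0.016 W.
Step 8 — Reactive power: Q = Im(S) = -0.2064 VAR.
Step 9 — Apparent power: |S| = 0.2071 VA.
Step 10 — Power factor: PF = P/|S| = 0.07727 (leading).

(a) P = 0.016 W  (b) Q = -0.2064 VAR  (c) S = 0.2071 VA  (d) PF = 0.07727 (leading)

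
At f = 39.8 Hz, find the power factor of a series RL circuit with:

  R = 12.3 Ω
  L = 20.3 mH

Step 1 — Angular frequency: ω = 2π·f = 2π·39.8 = 250.1 rad/s.
Step 2 — Component impedances:
  R: Z = R = 12.3 Ω
  L: Z = jωL = j·250.1·0.0203 = 0 + j5.076 Ω
Step 3 — Series combination: Z_total = R + L = 12.3 + j5.076 Ω = 13.31∠22.4° Ω.
Step 4 — Power factor: PF = cos(φ) = Re(Z)/|Z| = 12.3/13.306 = 0.9244.
Step 5 — Type: Im(Z) = 5.076 ⇒ lagging (phase φ = 22.4°).

PF = 0.9244 (lagging, φ = 22.4°)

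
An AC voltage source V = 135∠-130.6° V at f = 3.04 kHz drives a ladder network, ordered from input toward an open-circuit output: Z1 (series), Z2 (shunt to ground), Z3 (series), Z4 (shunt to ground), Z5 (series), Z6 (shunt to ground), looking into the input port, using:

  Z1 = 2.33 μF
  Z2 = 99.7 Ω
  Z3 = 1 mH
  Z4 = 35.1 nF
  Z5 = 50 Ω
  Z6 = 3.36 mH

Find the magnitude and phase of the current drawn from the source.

Step 1 — Angular frequency: ω = 2π·f = 2π·3040 = 1.91e+04 rad/s.
Step 2 — Component impedances:
  Z1: Z = 1/(jωC) = -j/(ω·C) = 0 - j22.47 Ω
  Z2: Z = R = 99.7 Ω
  Z3: Z = jωL = j·1.91e+04·0.001 = 0 + j19.1 Ω
  Z4: Z = 1/(jωC) = -j/(ω·C) = 0 - j1492 Ω
  Z5: Z = R = 50 Ω
  Z6: Z = jωL = j·1.91e+04·0.00336 = 0 + j64.18 Ω
Step 3 — Ladder network (open output): work backward from the far end, alternating series and parallel combinations. Z_in = 50.06 + j4.647 Ω = 50.28∠5.3° Ω.
Step 4 — Source phasor: V = 135∠-130.6° V = -87.85 - j102.5 V.
Step 5 — Ohm's law: I = V / Z_total = (-87.85 - j102.5) / (50.06 + j4.647) = -1.928 - j1.868 A.
Step 6 — Convert to polar: |I| = 2.685 A, ∠I = -135.9°.

I = 2.685∠-135.9° A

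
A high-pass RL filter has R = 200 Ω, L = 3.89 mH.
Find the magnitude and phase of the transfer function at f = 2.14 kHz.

Step 1 — Angular frequency: ω = 2π·2140 = 1.345e+04 rad/s.
Step 2 — Transfer function: H(jω) = jωL/(R + jωL).
Step 3 — Numerator jωL = j·52.31; denominator R + jωL = 200 + j52.31.
Step 4 — H = 0.06402 + j0.2448.
Step 5 — Magnitude: |H| = 0.253 (-11.9 dB); phase: φ = 75.3°.

|H| = 0.253 (-11.9 dB), φ = 75.3°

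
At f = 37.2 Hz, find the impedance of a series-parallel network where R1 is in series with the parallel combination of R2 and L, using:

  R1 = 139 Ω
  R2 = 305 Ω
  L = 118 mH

Step 1 — Angular frequency: ω = 2π·f = 2π·37.2 = 233.7 rad/s.
Step 2 — Component impedances:
  R1: Z = R = 139 Ω
  R2: Z = R = 305 Ω
  L: Z = jωL = j·233.7·0.118 = 0 + j27.58 Ω
Step 3 — Parallel branch: R2 || L = 1/(1/R2 + 1/L) = 2.474 + j27.36 Ω.
Step 4 — Series with R1: Z_total = R1 + (R2 || L) = 141.5 + j27.36 Ω = 144.1∠10.9° Ω.

Z = 141.5 + j27.36 Ω = 144.1∠10.9° Ω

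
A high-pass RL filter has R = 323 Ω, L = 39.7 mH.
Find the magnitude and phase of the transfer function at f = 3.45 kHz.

Step 1 — Angular frequency: ω = 2π·3450 = 2.168e+04 rad/s.
Step 2 — Transfer function: H(jω) = jωL/(R + jωL).
Step 3 — Numerator jωL = j·860.6; denominator R + jωL = 323 + j860.6.
Step 4 — H = 0.8765 + j0.329.
Step 5 — Magnitude: |H| = 0.9362 (-0.6 dB); phase: φ = 20.6°.

|H| = 0.9362 (-0.6 dB), φ = 20.6°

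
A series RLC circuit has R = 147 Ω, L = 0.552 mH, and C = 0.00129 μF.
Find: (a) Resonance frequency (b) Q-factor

Step 1 — Resonance condition Im(Z)=0 gives ω₀ = 1/√(LC).
Step 2 — ω₀ = 1/√(0.000552·1.29e-09) = 1.185e+06 rad/s.
Step 3 — f₀ = ω₀/(2π) = 1.886e+05 Hz.
Step 4 — Series Q: Q = ω₀L/R = 1.185e+06·0.000552/147 = 4.45.

(a) f₀ = 1.886e+05 Hz  (b) Q = 4.45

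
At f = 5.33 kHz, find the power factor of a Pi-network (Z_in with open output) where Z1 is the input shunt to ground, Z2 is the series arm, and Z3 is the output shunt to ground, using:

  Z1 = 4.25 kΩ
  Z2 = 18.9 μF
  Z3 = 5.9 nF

Step 1 — Angular frequency: ω = 2π·f = 2π·5330 = 3.349e+04 rad/s.
Step 2 — Component impedances:
  Z1: Z = R = 4250 Ω
  Z2: Z = 1/(jωC) = -j/(ω·C) = 0 - j1.58 Ω
  Z3: Z = 1/(jωC) = -j/(ω·C) = 0 - j5061 Ω
Step 3 — With open output, the series arm Z2 and the output shunt Z3 appear in series to ground: Z2 + Z3 = 0 - j5063 Ω.
Step 4 — Parallel with input shunt Z1: Z_in = Z1 || (Z2 + Z3) = 2493 - j2093 Ω = 3255∠-40.0° Ω.
Step 5 — Power factor: PF = cos(φ) = Re(Z)/|Z| = 2493/3255 = 0.7659.
Step 6 — Type: Im(Z) = -2093 ⇒ leading (phase φ = -40.0°).

PF = 0.7659 (leading, φ = -40.0°)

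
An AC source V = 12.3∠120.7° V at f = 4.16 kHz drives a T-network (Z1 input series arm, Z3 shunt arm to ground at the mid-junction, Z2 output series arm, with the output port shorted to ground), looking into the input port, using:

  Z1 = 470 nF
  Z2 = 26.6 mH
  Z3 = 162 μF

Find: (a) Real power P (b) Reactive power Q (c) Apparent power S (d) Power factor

Step 1 — Angular frequency: ω = 2π·f = 2π·4160 = 2.614e+04 rad/s.
Step 2 — Component impedances:
  Z1: Z = 1/(jωC) = -j/(ω·C) = 0 - j81.4 Ω
  Z2: Z = jωL = j·2.614e+04·0.0266 = 0 + j695.3 Ω
  Z3: Z = 1/(jωC) = -j/(ω·C) = 0 - j0.2362 Ω
Step 3 — With the output port shorted to ground, the output series arm Z2 runs from the junction to ground; the shunt arm Z3 also runs from the junction to ground. They appear in parallel: Z3 || Z2 = 0 - j0.2362 Ω.
Step 4 — Series with input arm Z1: Z_in = Z1 + (Z3 || Z2) = 0 - j81.64 Ω = 81.64∠-90.0° Ω.
Step 5 — Source phasor: V = 12.3∠120.7° V = -6.28 + j10.58 V.
Step 6 — Current: I = V / Z = -0.1296 - j0.07692 A = 0.1507∠-149.3° A.
Step 7 — Complex power: S = V·I* = 0 - j1.853 VA.
Step 8 — Real power: P = Re(S) = 0 W.
Step 9 — Reactive power: Q = Im(S) = -1.853 VAR.
Step 10 — Apparent power: |S| = 1.853 VA.
Step 11 — Power factor: PF = P/|S| = 0 (leading).

(a) P = 0 W  (b) Q = -1.853 VAR  (c) S = 1.853 VA  (d) PF = 0 (leading)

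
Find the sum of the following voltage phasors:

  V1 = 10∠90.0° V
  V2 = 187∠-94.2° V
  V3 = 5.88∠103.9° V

Step 1 — Convert each phasor to rectangular form:
  V1 = 10·(cos(90.0°) + j·sin(90.0°)) = 0 + j10 V
  V2 = 187·(cos(-94.2°) + j·sin(-94.2°)) = -13.7 - j186.5 V
  V3 = 5.88·(cos(103.9°) + j·sin(103.9°)) = -1.413 + j5.708 V
Step 2 — Sum components: V_total = -15.11 - j170.8 V.
Step 3 — Convert to polar: |V_total| = 171.5 V, ∠V_total = -95.1°.

V_total = 171.5∠-95.1° V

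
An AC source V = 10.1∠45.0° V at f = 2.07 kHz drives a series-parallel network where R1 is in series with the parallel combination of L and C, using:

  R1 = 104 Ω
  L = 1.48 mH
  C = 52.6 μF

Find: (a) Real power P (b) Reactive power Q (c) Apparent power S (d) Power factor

Step 1 — Angular frequency: ω = 2π·f = 2π·2070 = 1.301e+04 rad/s.
Step 2 — Component impedances:
  R1: Z = R = 104 Ω
  L: Z = jωL = j·1.301e+04·0.00148 = 0 + j19.25 Ω
  C: Z = 1/(jωC) = -j/(ω·C) = 0 - j1.462 Ω
Step 3 — Parallel branch: L || C = 1/(1/L + 1/C) = 0 - j1.582 Ω.
Step 4 — Series with R1: Z_total = R1 + (L || C) = 104 - j1.582 Ω = 104∠-0.9° Ω.
Step 5 — Source phasor: V = 10.1∠45.0° V = 7.142 + j7.142 V.
Step 6 — Current: I = V / Z = 0.06761 + j0.0697 A = 0.0971∠45.9° A.
Step 7 — Complex power: S = V·I* = 0.9806 - j0.01492 VA.
Step 8 — Real power: P = Re(S) = 0.9806 W.
Step 9 — Reactive power: Q = Im(S) = -0.01492 VAR.
Step 10 — Apparent power: |S| = 0.9808 VA.
Step 11 — Power factor: PF = P/|S| = 0.9999 (leading).

(a) P = 0.9806 W  (b) Q = -0.01492 VAR  (c) S = 0.9808 VA  (d) PF = 0.9999 (leading)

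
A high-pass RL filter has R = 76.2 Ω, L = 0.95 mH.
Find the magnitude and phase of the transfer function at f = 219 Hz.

Step 1 — Angular frequency: ω = 2π·219 = 1376 rad/s.
Step 2 — Transfer function: H(jω) = jωL/(R + jωL).
Step 3 — Numerator jωL = j·1.307; denominator R + jωL = 76.2 + j1.307.
Step 4 — H = 0.0002942 + j0.01715.
Step 5 — Magnitude: |H| = 0.01715 (-35.3 dB); phase: φ = 89.0°.

|H| = 0.01715 (-35.3 dB), φ = 89.0°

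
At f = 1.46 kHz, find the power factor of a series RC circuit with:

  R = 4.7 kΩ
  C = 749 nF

Step 1 — Angular frequency: ω = 2π·f = 2π·1460 = 9173 rad/s.
Step 2 — Component impedances:
  R: Z = R = 4700 Ω
  C: Z = 1/(jωC) = -j/(ω·C) = 0 - j145.5 Ω
Step 3 — Series combination: Z_total = R + C = 4700 - j145.5 Ω = 4702∠-1.8° Ω.
Step 4 — Power factor: PF = cos(φ) = Re(Z)/|Z| = 4700/4702.3 = 0.9995.
Step 5 — Type: Im(Z) = -145.5 ⇒ leading (phase φ = -1.8°).

PF = 0.9995 (leading, φ = -1.8°)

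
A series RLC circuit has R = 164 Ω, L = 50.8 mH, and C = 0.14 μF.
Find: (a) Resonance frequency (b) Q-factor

Step 1 — Resonance condition Im(Z)=0 gives ω₀ = 1/√(LC).
Step 2 — ω₀ = 1/√(0.0508·1.4e-07) = 1.186e+04 rad/s.
Step 3 — f₀ = ω₀/(2π) = 1887 Hz.
Step 4 — Series Q: Q = ω₀L/R = 1.186e+04·0.0508/164 = 3.673.

(a) f₀ = 1887 Hz  (b) Q = 3.673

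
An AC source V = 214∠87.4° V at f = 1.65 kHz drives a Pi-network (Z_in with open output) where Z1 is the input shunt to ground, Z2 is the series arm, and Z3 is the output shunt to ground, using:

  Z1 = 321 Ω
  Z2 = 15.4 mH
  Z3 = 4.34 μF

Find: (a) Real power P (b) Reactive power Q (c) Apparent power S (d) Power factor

Step 1 — Angular frequency: ω = 2π·f = 2π·1650 = 1.037e+04 rad/s.
Step 2 — Component impedances:
  Z1: Z = R = 321 Ω
  Z2: Z = jωL = j·1.037e+04·0.0154 = 0 + j159.7 Ω
  Z3: Z = 1/(jωC) = -j/(ω·C) = 0 - j22.23 Ω
Step 3 — With open output, the series arm Z2 and the output shunt Z3 appear in series to ground: Z2 + Z3 = 0 + j137.4 Ω.
Step 4 — Parallel with input shunt Z1: Z_in = Z1 || (Z2 + Z3) = 49.72 + j116.1 Ω = 126.3∠66.8° Ω.
Step 5 — Source phasor: V = 214∠87.4° V = 9.708 + j213.8 V.
Step 6 — Current: I = V / Z = 1.586 + j0.5953 A = 1.694∠20.6° A.
Step 7 — Complex power: S = V·I* = 142.7 + j333.2 VA.
Step 8 — Real power: P = Re(S) = 142.7 W.
Step 9 — Reactive power: Q = Im(S) = 333.2 VAR.
Step 10 — Apparent power: |S| = 362.5 VA.
Step 11 — Power factor: PF = P/|S| = 0.3936 (lagging).

(a) P = 142.7 W  (b) Q = 333.2 VAR  (c) S = 362.5 VA  (d) PF = 0.3936 (lagging)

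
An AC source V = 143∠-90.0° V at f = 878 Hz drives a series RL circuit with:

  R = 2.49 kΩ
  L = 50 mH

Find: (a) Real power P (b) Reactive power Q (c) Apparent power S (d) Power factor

Step 1 — Angular frequency: ω = 2π·f = 2π·878 = 5517 rad/s.
Step 2 — Component impedances:
  R: Z = R = 2490 Ω
  L: Z = jωL = j·5517·0.05 = 0 + j275.8 Ω
Step 3 — Series combination: Z_total = R + L = 2490 + j275.8 Ω = 2505∠6.3° Ω.
Step 4 — Source phasor: V = 143∠-90.0° V = 0 - j143 V.
Step 5 — Current: I = V / Z = -0.006285 - j0.05673 A = 0.05708∠-96.3° A.
Step 6 — Complex power: S = V·I* = 8.113 + j0.8987 VA.
Step 7 — Real power: P = Re(S) = 8.113 W.
Step 8 — Reactive power: Q = Im(S) = 0.8987 VAR.
Step 9 — Apparent power: |S| = 8.163 VA.
Step 10 — Power factor: PF = P/|S| = 0.9939 (lagging).

(a) P = 8.113 W  (b) Q = 0.8987 VAR  (c) S = 8.163 VA  (d) PF = 0.9939 (lagging)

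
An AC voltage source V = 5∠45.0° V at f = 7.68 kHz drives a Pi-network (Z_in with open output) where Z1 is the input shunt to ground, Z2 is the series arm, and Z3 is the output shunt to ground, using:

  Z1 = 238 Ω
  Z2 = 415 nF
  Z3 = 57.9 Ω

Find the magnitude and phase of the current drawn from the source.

Step 1 — Angular frequency: ω = 2π·f = 2π·7680 = 4.825e+04 rad/s.
Step 2 — Component impedances:
  Z1: Z = R = 238 Ω
  Z2: Z = 1/(jωC) = -j/(ω·C) = 0 - j49.94 Ω
  Z3: Z = R = 57.9 Ω
Step 3 — With open output, the series arm Z2 and the output shunt Z3 appear in series to ground: Z2 + Z3 = 57.9 - j49.94 Ω.
Step 4 — Parallel with input shunt Z1: Z_in = Z1 || (Z2 + Z3) = 51.87 - j31.41 Ω = 60.64∠-31.2° Ω.
Step 5 — Source phasor: V = 5∠45.0° V = 3.536 + j3.536 V.
Step 6 — Ohm's law: I = V / Z_total = (3.536 + j3.536) / (51.87 - j31.41) = 0.01967 + j0.08007 A.
Step 7 — Convert to polar: |I| = 0.08245 A, ∠I = 76.2°.

I = 0.08245∠76.2° A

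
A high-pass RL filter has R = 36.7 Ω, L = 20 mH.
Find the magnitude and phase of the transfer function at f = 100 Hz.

Step 1 — Angular frequency: ω = 2π·100 = 628.3 rad/s.
Step 2 — Transfer function: H(jω) = jωL/(R + jωL).
Step 3 — Numerator jωL = j·12.57; denominator R + jωL = 36.7 + j12.57.
Step 4 — H = 0.1049 + j0.3065.
Step 5 — Magnitude: |H| = 0.3239 (-9.8 dB); phase: φ = 71.1°.

|H| = 0.3239 (-9.8 dB), φ = 71.1°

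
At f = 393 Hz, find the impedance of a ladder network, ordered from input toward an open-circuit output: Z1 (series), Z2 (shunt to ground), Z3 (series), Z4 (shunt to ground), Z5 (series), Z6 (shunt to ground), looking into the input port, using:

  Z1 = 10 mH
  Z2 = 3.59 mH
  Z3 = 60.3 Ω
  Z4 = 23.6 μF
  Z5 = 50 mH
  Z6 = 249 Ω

Step 1 — Angular frequency: ω = 2π·f = 2π·393 = 2469 rad/s.
Step 2 — Component impedances:
  Z1: Z = jωL = j·2469·0.01 = 0 + j24.69 Ω
  Z2: Z = jωL = j·2469·0.00359 = 0 + j8.865 Ω
  Z3: Z = R = 60.3 Ω
  Z4: Z = 1/(jωC) = -j/(ω·C) = 0 - j17.16 Ω
  Z5: Z = jωL = j·2469·0.05 = 0 + j123.5 Ω
  Z6: Z = R = 249 Ω
Step 3 — Ladder network (open output): work backward from the far end, alternating series and parallel combinations. Z_in = 1.257 + j33.74 Ω = 33.76∠87.9° Ω.

Z = 1.257 + j33.74 Ω = 33.76∠87.9° Ω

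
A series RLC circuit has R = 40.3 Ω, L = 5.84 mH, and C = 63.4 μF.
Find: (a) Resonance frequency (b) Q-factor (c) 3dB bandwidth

Step 1 — Resonance: ω₀ = 1/√(LC) = 1/√(0.00584·6.34e-05) = 1643 rad/s.
Step 2 — f₀ = ω₀/(2π) = 261.6 Hz.
Step 3 — Series Q: Q = ω₀L/R = 1643·0.00584/40.3 = 0.2382.
Step 4 — Bandwidth: Δω = ω₀/Q = 6901 rad/s; BW = Δω/(2π) = 1098 Hz.

(a) f₀ = 261.6 Hz  (b) Q = 0.2382  (c) BW = 1098 Hz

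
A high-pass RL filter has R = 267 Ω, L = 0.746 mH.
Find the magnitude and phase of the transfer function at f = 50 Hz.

Step 1 — Angular frequency: ω = 2π·50 = 314.2 rad/s.
Step 2 — Transfer function: H(jω) = jωL/(R + jωL).
Step 3 — Numerator jωL = j·0.2344; denominator R + jωL = 267 + j0.2344.
Step 4 — H = 7.705e-07 + j0.0008778.
Step 5 — Magnitude: |H| = 0.0008778 (-61.1 dB); phase: φ = 89.9°.

|H| = 0.0008778 (-61.1 dB), φ = 89.9°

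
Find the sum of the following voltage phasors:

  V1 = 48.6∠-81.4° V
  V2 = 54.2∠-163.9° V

Step 1 — Convert each phasor to rectangular form:
  V1 = 48.6·(cos(-81.4°) + j·sin(-81.4°)) = 7.267 - j48.05 V
  V2 = 54.2·(cos(-163.9°) + j·sin(-163.9°)) = -52.07 - j15.03 V
Step 2 — Sum components: V_total = -44.81 - j63.08 V.
Step 3 — Convert to polar: |V_total| = 77.38 V, ∠V_total = -125.4°.

V_total = 77.38∠-125.4° V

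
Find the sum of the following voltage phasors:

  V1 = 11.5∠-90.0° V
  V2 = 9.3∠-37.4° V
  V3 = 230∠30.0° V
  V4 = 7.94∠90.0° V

Step 1 — Convert each phasor to rectangular form:
  V1 = 11.5·(cos(-90.0°) + j·sin(-90.0°)) = 0 - j11.5 V
  V2 = 9.3·(cos(-37.4°) + j·sin(-37.4°)) = 7.388 - j5.649 V
  V3 = 230·(cos(30.0°) + j·sin(30.0°)) = 199.2 + j115 V
  V4 = 7.94·(cos(90.0°) + j·sin(90.0°)) = 0 + j7.94 V
Step 2 — Sum components: V_total = 206.6 + j105.8 V.
Step 3 — Convert to polar: |V_total| = 232.1 V, ∠V_total = 27.1°.

V_total = 232.1∠27.1° V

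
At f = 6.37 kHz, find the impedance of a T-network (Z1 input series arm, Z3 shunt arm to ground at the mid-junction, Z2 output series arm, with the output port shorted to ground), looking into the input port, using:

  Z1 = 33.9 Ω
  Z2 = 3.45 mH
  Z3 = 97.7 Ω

Step 1 — Angular frequency: ω = 2π·f = 2π·6370 = 4.002e+04 rad/s.
Step 2 — Component impedances:
  Z1: Z = R = 33.9 Ω
  Z2: Z = jωL = j·4.002e+04·0.00345 = 0 + j138.1 Ω
  Z3: Z = R = 97.7 Ω
Step 3 — With the output port shorted to ground, the output series arm Z2 runs from the junction to ground; the shunt arm Z3 also runs from the junction to ground. They appear in parallel: Z3 || Z2 = 65.11 + j46.07 Ω.
Step 4 — Series with input arm Z1: Z_in = Z1 + (Z3 || Z2) = 99.01 + j46.07 Ω = 109.2∠25.0° Ω.

Z = 99.01 + j46.07 Ω = 109.2∠25.0° Ω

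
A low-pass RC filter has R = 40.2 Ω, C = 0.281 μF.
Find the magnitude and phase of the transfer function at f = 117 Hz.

Step 1 — Angular frequency: ω = 2π·117 = 735.1 rad/s.
Step 2 — Transfer function: H(jω) = 1/(1 + jωRC).
Step 3 — Denominator: 1 + jωRC = 1 + j·735.1·40.2·2.81e-07 = 1 + j0.008304.
Step 4 — H = 0.9999 - j0.008304.
Step 5 — Magnitude: |H| = 1 (-0.0 dB); phase: φ = -0.5°.

|H| = 1 (-0.0 dB), φ = -0.5°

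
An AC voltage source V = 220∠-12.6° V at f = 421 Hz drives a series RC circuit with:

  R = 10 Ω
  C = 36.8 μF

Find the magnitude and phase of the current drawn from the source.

Step 1 — Angular frequency: ω = 2π·f = 2π·421 = 2645 rad/s.
Step 2 — Component impedances:
  R: Z = R = 10 Ω
  C: Z = 1/(jωC) = -j/(ω·C) = 0 - j10.27 Ω
Step 3 — Series combination: Z_total = R + C = 10 - j10.27 Ω = 14.34∠-45.8° Ω.
Step 4 — Source phasor: V = 220∠-12.6° V = 214.7 - j47.99 V.
Step 5 — Ohm's law: I = V / Z_total = (214.7 - j47.99) / (10 - j10.27) = 12.84 + j8.396 A.
Step 6 — Convert to polar: |I| = 15.35 A, ∠I = 33.2°.

I = 15.35∠33.2° A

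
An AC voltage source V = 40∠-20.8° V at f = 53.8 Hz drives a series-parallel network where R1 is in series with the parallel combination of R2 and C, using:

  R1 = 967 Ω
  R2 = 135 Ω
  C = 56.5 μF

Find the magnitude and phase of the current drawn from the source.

Step 1 — Angular frequency: ω = 2π·f = 2π·53.8 = 338 rad/s.
Step 2 — Component impedances:
  R1: Z = R = 967 Ω
  R2: Z = R = 135 Ω
  C: Z = 1/(jωC) = -j/(ω·C) = 0 - j52.36 Ω
Step 3 — Parallel branch: R2 || C = 1/(1/R2 + 1/C) = 17.65 - j45.51 Ω.
Step 4 — Series with R1: Z_total = R1 + (R2 || C) = 984.7 - j45.51 Ω = 985.7∠-2.6° Ω.
Step 5 — Source phasor: V = 40∠-20.8° V = 37.39 - j14.2 V.
Step 6 — Ohm's law: I = V / Z_total = (37.39 - j14.2) / (984.7 - j45.51) = 0.03856 - j0.01264 A.
Step 7 — Convert to polar: |I| = 0.04058 A, ∠I = -18.2°.

I = 0.04058∠-18.2° A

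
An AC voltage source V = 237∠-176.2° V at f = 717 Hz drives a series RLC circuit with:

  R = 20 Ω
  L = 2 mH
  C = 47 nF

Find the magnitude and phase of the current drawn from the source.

Step 1 — Angular frequency: ω = 2π·f = 2π·717 = 4505 rad/s.
Step 2 — Component impedances:
  R: Z = R = 20 Ω
  L: Z = jωL = j·4505·0.002 = 0 + j9.01 Ω
  C: Z = 1/(jωC) = -j/(ω·C) = 0 - j4723 Ω
Step 3 — Series combination: Z_total = R + L + C = 20 - j4714 Ω = 4714∠-89.8° Ω.
Step 4 — Source phasor: V = 237∠-176.2° V = -236.5 - j15.71 V.
Step 5 — Ohm's law: I = V / Z_total = (-236.5 - j15.71) / (20 - j4714) = 0.003119 - j0.05018 A.
Step 6 — Convert to polar: |I| = 0.05028 A, ∠I = -86.4°.

I = 0.05028∠-86.4° A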